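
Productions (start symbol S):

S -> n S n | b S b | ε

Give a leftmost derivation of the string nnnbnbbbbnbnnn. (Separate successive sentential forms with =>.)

S => nSn   [S -> n S n]
nSn => nnSnn   [S -> n S n]
nnSnn => nnnSnnn   [S -> n S n]
nnnSnnn => nnnbSbnnn   [S -> b S b]
nnnbSbnnn => nnnbnSnbnnn   [S -> n S n]
nnnbnSnbnnn => nnnbnbSbnbnnn   [S -> b S b]
nnnbnbSbnbnnn => nnnbnbbSbbnbnnn   [S -> b S b]
nnnbnbbSbbnbnnn => nnnbnbbbbnbnnn   [S -> ε]

S => nSn => nnSnn => nnnSnnn => nnnbSbnnn => nnnbnSnbnnn => nnnbnbSbnbnnn => nnnbnbbSbbnbnnn => nnnbnbbbbnbnnn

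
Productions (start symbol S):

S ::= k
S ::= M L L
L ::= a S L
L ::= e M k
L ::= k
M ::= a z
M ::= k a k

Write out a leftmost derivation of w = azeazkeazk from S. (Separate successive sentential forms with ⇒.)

S⇒MLL⇒azLL⇒azeMkL⇒azeazkL⇒azeazkeMk⇒azeazkeazk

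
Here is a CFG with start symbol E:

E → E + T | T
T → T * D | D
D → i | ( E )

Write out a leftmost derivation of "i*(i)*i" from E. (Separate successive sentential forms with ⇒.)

E ⇒ T ⇒ T*D ⇒ T*D*D ⇒ D*D*D ⇒ i*D*D ⇒ i*(E)*D ⇒ i*(T)*D ⇒ i*(D)*D ⇒ i*(i)*D ⇒ i*(i)*i

E ⇒ T   [E → T]
T ⇒ T*D   [T → T * D]
T*D ⇒ T*D*D   [T → T * D]
T*D*D ⇒ D*D*D   [T → D]
D*D*D ⇒ i*D*D   [D → i]
i*D*D ⇒ i*(E)*D   [D → ( E )]
i*(E)*D ⇒ i*(T)*D   [E → T]
i*(T)*D ⇒ i*(D)*D   [T → D]
i*(D)*D ⇒ i*(i)*D   [D → i]
i*(i)*D ⇒ i*(i)*i   [D → i]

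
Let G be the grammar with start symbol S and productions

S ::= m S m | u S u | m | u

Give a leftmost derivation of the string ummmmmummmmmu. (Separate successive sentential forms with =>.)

S => uSu => umSmu => ummSmmu => ummmSmmmu => ummmmSmmmmu => ummmmmSmmmmmu => ummmmmummmmmu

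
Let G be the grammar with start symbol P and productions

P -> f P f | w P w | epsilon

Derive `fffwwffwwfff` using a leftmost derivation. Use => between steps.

P => fPf => ffPff => fffPfff => fffwPwfff => fffwwPwwfff => fffwwfPfwwfff => fffwwffwwfff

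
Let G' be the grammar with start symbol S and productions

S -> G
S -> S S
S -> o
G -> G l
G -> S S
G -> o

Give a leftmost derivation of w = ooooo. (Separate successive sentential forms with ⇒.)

S ⇒ SS   [S -> S S]
SS ⇒ SSS   [S -> S S]
SSS ⇒ SSSS   [S -> S S]
SSSS ⇒ SSSSS   [S -> S S]
SSSSS ⇒ oSSSS   [S -> o]
oSSSS ⇒ ooSSS   [S -> o]
ooSSS ⇒ oooSS   [S -> o]
oooSS ⇒ ooooS   [S -> o]
ooooS ⇒ ooooo   [S -> o]

S⇒SS⇒SSS⇒SSSS⇒SSSSS⇒oSSSS⇒ooSSS⇒oooSS⇒ooooS⇒ooooo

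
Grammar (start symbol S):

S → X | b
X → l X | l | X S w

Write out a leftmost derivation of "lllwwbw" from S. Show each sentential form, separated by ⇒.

S ⇒ X ⇒ XSw ⇒ XSwSw ⇒ lSwSw ⇒ lXwSw ⇒ lXSwwSw ⇒ llSwwSw ⇒ llXwwSw ⇒ lllwwSw ⇒ lllwwbw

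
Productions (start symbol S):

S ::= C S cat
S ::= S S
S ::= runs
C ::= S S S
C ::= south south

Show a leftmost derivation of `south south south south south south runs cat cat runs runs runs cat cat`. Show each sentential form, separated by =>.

S => C S cat   [S ::= C S cat]
C S cat => south south S cat   [C ::= south south]
south south S cat => south south C S cat cat   [S ::= C S cat]
south south C S cat cat => south south S S S S cat cat   [C ::= S S S]
south south S S S S cat cat => south south C S cat S S S cat cat   [S ::= C S cat]
south south C S cat S S S cat cat => south south south south S cat S S S cat cat   [C ::= south south]
south south south south S cat S S S cat cat => south south south south C S cat cat S S S cat cat   [S ::= C S cat]
south south south south C S cat cat S S S cat cat => south south south south south south S cat cat S S S cat cat   [C ::= south south]
south south south south south south S cat cat S S S cat cat => south south south south south south runs cat cat S S S cat cat   [S ::= runs]
south south south south south south runs cat cat S S S cat cat => south south south south south south runs cat cat runs S S cat cat   [S ::= runs]
south south south south south south runs cat cat runs S S cat cat => south south south south south south runs cat cat runs runs S cat cat   [S ::= runs]
south south south south south south runs cat cat runs runs S cat cat => south south south south south south runs cat cat runs runs runs cat cat   [S ::= runs]

S => C S cat => south south S cat => south south C S cat cat => south south S S S S cat cat => south south C S cat S S S cat cat => south south south south S cat S S S cat cat => south south south south C S cat cat S S S cat cat => south south south south south south S cat cat S S S cat cat => south south south south south south runs cat cat S S S cat cat => south south south south south south runs cat cat runs S S cat cat => south south south south south south runs cat cat runs runs S cat cat => south south south south south south runs cat cat runs runs runs cat cat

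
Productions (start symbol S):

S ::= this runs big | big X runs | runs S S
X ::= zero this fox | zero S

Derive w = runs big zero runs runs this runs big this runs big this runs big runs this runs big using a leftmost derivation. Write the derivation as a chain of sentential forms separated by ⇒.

S ⇒ runs S S ⇒ runs big X runs S ⇒ runs big zero S runs S ⇒ runs big zero runs S S runs S ⇒ runs big zero runs runs S S S runs S ⇒ runs big zero runs runs this runs big S S runs S ⇒ runs big zero runs runs this runs big this runs big S runs S ⇒ runs big zero runs runs this runs big this runs big this runs big runs S ⇒ runs big zero runs runs this runs big this runs big this runs big runs this runs big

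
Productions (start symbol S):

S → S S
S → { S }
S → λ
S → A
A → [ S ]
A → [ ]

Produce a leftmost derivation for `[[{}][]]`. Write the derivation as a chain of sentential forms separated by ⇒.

S⇒A⇒[S]⇒[SS]⇒[AS]⇒[[S]S]⇒[[{S}]S]⇒[[{}]S]⇒[[{}]A]⇒[[{}][]]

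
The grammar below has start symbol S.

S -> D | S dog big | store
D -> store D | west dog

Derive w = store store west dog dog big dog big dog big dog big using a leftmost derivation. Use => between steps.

S => S dog big => S dog big dog big => S dog big dog big dog big => S dog big dog big dog big dog big => D dog big dog big dog big dog big => store D dog big dog big dog big dog big => store store D dog big dog big dog big dog big => store store west dog dog big dog big dog big dog big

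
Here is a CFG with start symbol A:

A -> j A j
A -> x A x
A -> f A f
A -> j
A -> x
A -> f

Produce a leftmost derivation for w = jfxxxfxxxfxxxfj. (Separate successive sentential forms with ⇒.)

A⇒jAj⇒jfAfj⇒jfxAxfj⇒jfxxAxxfj⇒jfxxxAxxxfj⇒jfxxxfAfxxxfj⇒jfxxxfxAxfxxxfj⇒jfxxxfxxxfxxxfj

A ⇒ jAj   [A -> j A j]
jAj ⇒ jfAfj   [A -> f A f]
jfAfj ⇒ jfxAxfj   [A -> x A x]
jfxAxfj ⇒ jfxxAxxfj   [A -> x A x]
jfxxAxxfj ⇒ jfxxxAxxxfj   [A -> x A x]
jfxxxAxxxfj ⇒ jfxxxfAfxxxfj   [A -> f A f]
jfxxxfAfxxxfj ⇒ jfxxxfxAxfxxxfj   [A -> x A x]
jfxxxfxAxfxxxfj ⇒ jfxxxfxxxfxxxfj   [A -> x]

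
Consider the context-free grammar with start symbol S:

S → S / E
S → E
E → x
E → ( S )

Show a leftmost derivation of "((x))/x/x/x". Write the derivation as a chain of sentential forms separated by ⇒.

S ⇒ S/E   [S → S / E]
S/E ⇒ S/E/E   [S → S / E]
S/E/E ⇒ S/E/E/E   [S → S / E]
S/E/E/E ⇒ E/E/E/E   [S → E]
E/E/E/E ⇒ (S)/E/E/E   [E → ( S )]
(S)/E/E/E ⇒ (E)/E/E/E   [S → E]
(E)/E/E/E ⇒ ((S))/E/E/E   [E → ( S )]
((S))/E/E/E ⇒ ((E))/E/E/E   [S → E]
((E))/E/E/E ⇒ ((x))/E/E/E   [E → x]
((x))/E/E/E ⇒ ((x))/x/E/E   [E → x]
((x))/x/E/E ⇒ ((x))/x/x/E   [E → x]
((x))/x/x/E ⇒ ((x))/x/x/x   [E → x]

S ⇒ S/E ⇒ S/E/E ⇒ S/E/E/E ⇒ E/E/E/E ⇒ (S)/E/E/E ⇒ (E)/E/E/E ⇒ ((S))/E/E/E ⇒ ((E))/E/E/E ⇒ ((x))/E/E/E ⇒ ((x))/x/E/E ⇒ ((x))/x/x/E ⇒ ((x))/x/x/x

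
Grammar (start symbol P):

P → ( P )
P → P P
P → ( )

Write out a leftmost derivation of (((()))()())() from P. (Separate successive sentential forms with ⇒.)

P ⇒ PP ⇒ (P)P ⇒ (PP)P ⇒ ((P)P)P ⇒ (((P))P)P ⇒ (((()))P)P ⇒ (((()))PP)P ⇒ (((()))()P)P ⇒ (((()))()())P ⇒ (((()))()())()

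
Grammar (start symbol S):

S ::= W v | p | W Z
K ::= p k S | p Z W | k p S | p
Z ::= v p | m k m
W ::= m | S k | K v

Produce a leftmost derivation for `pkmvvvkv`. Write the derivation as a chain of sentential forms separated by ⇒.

S ⇒ Wv ⇒ Skv ⇒ Wvkv ⇒ Kvvkv ⇒ pkSvvkv ⇒ pkWvvvkv ⇒ pkmvvvkv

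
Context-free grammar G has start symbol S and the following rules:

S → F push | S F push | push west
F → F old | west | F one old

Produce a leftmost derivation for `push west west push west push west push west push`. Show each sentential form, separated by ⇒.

S ⇒ S F push ⇒ S F push F push ⇒ S F push F push F push ⇒ S F push F push F push F push ⇒ push west F push F push F push F push ⇒ push west west push F push F push F push ⇒ push west west push west push F push F push ⇒ push west west push west push west push F push ⇒ push west west push west push west push west push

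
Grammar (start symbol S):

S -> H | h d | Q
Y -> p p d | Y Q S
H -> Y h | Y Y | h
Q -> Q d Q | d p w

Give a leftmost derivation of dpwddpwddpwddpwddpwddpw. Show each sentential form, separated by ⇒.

S ⇒ Q   [S -> Q]
Q ⇒ QdQ   [Q -> Q d Q]
QdQ ⇒ QdQdQ   [Q -> Q d Q]
QdQdQ ⇒ QdQdQdQ   [Q -> Q d Q]
QdQdQdQ ⇒ dpwdQdQdQ   [Q -> d p w]
dpwdQdQdQ ⇒ dpwdQdQdQdQ   [Q -> Q d Q]
dpwdQdQdQdQ ⇒ dpwdQdQdQdQdQ   [Q -> Q d Q]
dpwdQdQdQdQdQ ⇒ dpwddpwdQdQdQdQ   [Q -> d p w]
dpwddpwdQdQdQdQ ⇒ dpwddpwddpwdQdQdQ   [Q -> d p w]
dpwddpwddpwdQdQdQ ⇒ dpwddpwddpwddpwdQdQ   [Q -> d p w]
dpwddpwddpwddpwdQdQ ⇒ dpwddpwddpwddpwddpwdQ   [Q -> d p w]
dpwddpwddpwddpwddpwdQ ⇒ dpwddpwddpwddpwddpwddpw   [Q -> d p w]

S⇒Q⇒QdQ⇒QdQdQ⇒QdQdQdQ⇒dpwdQdQdQ⇒dpwdQdQdQdQ⇒dpwdQdQdQdQdQ⇒dpwddpwdQdQdQdQ⇒dpwddpwddpwdQdQdQ⇒dpwddpwddpwddpwdQdQ⇒dpwddpwddpwddpwddpwdQ⇒dpwddpwddpwddpwddpwddpw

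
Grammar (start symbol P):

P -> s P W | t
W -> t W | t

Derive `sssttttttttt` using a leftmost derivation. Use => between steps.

P => sPW   [P -> s P W]
sPW => ssPWW   [P -> s P W]
ssPWW => sssPWWW   [P -> s P W]
sssPWWW => ssstWWW   [P -> t]
ssstWWW => sssttWWW   [W -> t W]
sssttWWW => ssstttWWW   [W -> t W]
ssstttWWW => sssttttWWW   [W -> t W]
sssttttWWW => ssstttttWW   [W -> t]
ssstttttWW => sssttttttW   [W -> t]
sssttttttW => ssstttttttW   [W -> t W]
ssstttttttW => sssttttttttW   [W -> t W]
sssttttttttW => sssttttttttt   [W -> t]

P=>sPW=>ssPWW=>sssPWWW=>ssstWWW=>sssttWWW=>ssstttWWW=>sssttttWWW=>ssstttttWW=>sssttttttW=>ssstttttttW=>sssttttttttW=>sssttttttttt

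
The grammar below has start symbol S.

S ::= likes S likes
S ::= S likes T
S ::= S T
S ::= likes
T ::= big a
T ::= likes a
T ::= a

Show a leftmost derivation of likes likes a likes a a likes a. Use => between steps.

S => S likes T => S T likes T => S T T likes T => S likes T T T likes T => likes likes T T T likes T => likes likes a T T likes T => likes likes a likes a T likes T => likes likes a likes a a likes T => likes likes a likes a a likes a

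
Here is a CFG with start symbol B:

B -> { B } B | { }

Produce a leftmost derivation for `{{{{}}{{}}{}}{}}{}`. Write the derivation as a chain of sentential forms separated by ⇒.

B ⇒ {B}B   [B -> { B } B]
{B}B ⇒ {{B}B}B   [B -> { B } B]
{{B}B}B ⇒ {{{B}B}B}B   [B -> { B } B]
{{{B}B}B}B ⇒ {{{{}}B}B}B   [B -> { }]
{{{{}}B}B}B ⇒ {{{{}}{B}B}B}B   [B -> { B } B]
{{{{}}{B}B}B}B ⇒ {{{{}}{{}}B}B}B   [B -> { }]
{{{{}}{{}}B}B}B ⇒ {{{{}}{{}}{}}B}B   [B -> { }]
{{{{}}{{}}{}}B}B ⇒ {{{{}}{{}}{}}{}}B   [B -> { }]
{{{{}}{{}}{}}{}}B ⇒ {{{{}}{{}}{}}{}}{}   [B -> { }]

B ⇒ {B}B ⇒ {{B}B}B ⇒ {{{B}B}B}B ⇒ {{{{}}B}B}B ⇒ {{{{}}{B}B}B}B ⇒ {{{{}}{{}}B}B}B ⇒ {{{{}}{{}}{}}B}B ⇒ {{{{}}{{}}{}}{}}B ⇒ {{{{}}{{}}{}}{}}{}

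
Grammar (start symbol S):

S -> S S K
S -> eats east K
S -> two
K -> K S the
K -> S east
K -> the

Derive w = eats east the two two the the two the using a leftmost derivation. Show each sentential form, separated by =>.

S => S S K => eats east K S K => eats east K S the S K => eats east the S the S K => eats east the S S K the S K => eats east the two S K the S K => eats east the two two K the S K => eats east the two two the the S K => eats east the two two the the two K => eats east the two two the the two the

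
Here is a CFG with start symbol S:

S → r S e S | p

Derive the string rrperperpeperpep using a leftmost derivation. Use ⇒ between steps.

S ⇒ rSeS ⇒ rrSeSeS ⇒ rrpeSeS ⇒ rrperSeSeS ⇒ rrperpeSeS ⇒ rrperperSeSeS ⇒ rrperperpeSeS ⇒ rrperperpepeS ⇒ rrperperpeperSeS ⇒ rrperperpeperpeS ⇒ rrperperpeperpep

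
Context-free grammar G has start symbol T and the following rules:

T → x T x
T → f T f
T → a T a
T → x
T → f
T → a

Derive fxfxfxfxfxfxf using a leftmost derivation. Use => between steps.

T => fTf => fxTxf => fxfTfxf => fxfxTxfxf => fxfxfTfxfxf => fxfxfxTxfxfxf => fxfxfxfxfxfxf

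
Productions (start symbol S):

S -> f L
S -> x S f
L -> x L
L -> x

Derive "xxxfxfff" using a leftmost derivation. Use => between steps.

S => xSf   [S -> x S f]
xSf => xxSff   [S -> x S f]
xxSff => xxxSfff   [S -> x S f]
xxxSfff => xxxfLfff   [S -> f L]
xxxfLfff => xxxfxfff   [L -> x]

S => xSf => xxSff => xxxSfff => xxxfLfff => xxxfxfff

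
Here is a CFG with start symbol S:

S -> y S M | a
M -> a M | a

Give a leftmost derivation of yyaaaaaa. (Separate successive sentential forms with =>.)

S => ySM => yySMM => yyaMM => yyaaM => yyaaaM => yyaaaaM => yyaaaaaM => yyaaaaaa

S => ySM   [S -> y S M]
ySM => yySMM   [S -> y S M]
yySMM => yyaMM   [S -> a]
yyaMM => yyaaM   [M -> a]
yyaaM => yyaaaM   [M -> a M]
yyaaaM => yyaaaaM   [M -> a M]
yyaaaaM => yyaaaaaM   [M -> a M]
yyaaaaaM => yyaaaaaa   [M -> a]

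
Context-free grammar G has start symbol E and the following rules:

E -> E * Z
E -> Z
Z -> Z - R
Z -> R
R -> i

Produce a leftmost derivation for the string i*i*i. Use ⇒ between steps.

E ⇒ E*Z   [E -> E * Z]
E*Z ⇒ E*Z*Z   [E -> E * Z]
E*Z*Z ⇒ Z*Z*Z   [E -> Z]
Z*Z*Z ⇒ R*Z*Z   [Z -> R]
R*Z*Z ⇒ i*Z*Z   [R -> i]
i*Z*Z ⇒ i*R*Z   [Z -> R]
i*R*Z ⇒ i*i*Z   [R -> i]
i*i*Z ⇒ i*i*R   [Z -> R]
i*i*R ⇒ i*i*i   [R -> i]

E ⇒ E*Z ⇒ E*Z*Z ⇒ Z*Z*Z ⇒ R*Z*Z ⇒ i*Z*Z ⇒ i*R*Z ⇒ i*i*Z ⇒ i*i*R ⇒ i*i*i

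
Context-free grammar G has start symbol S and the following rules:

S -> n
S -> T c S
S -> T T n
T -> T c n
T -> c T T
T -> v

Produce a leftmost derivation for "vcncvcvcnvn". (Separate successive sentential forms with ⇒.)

S⇒TcS⇒TcncS⇒vcncS⇒vcncTcS⇒vcncvcS⇒vcncvcTTn⇒vcncvcTcnTn⇒vcncvcvcnTn⇒vcncvcvcnvn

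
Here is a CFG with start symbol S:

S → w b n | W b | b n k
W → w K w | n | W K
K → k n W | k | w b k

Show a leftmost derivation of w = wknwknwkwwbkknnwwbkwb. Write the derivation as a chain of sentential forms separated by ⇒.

S⇒Wb⇒wKwb⇒wknWwb⇒wknWKwb⇒wknwKwKwb⇒wknwknWwKwb⇒wknwknWKwKwb⇒wknwknWKKwKwb⇒wknwknwKwKKwKwb⇒wknwknwkwKKwKwb⇒wknwknwkwwbkKwKwb⇒wknwknwkwwbkknWwKwb⇒wknwknwkwwbkknnwKwb⇒wknwknwkwwbkknnwwbkwb

S ⇒ Wb   [S → W b]
Wb ⇒ wKwb   [W → w K w]
wKwb ⇒ wknWwb   [K → k n W]
wknWwb ⇒ wknWKwb   [W → W K]
wknWKwb ⇒ wknwKwKwb   [W → w K w]
wknwKwKwb ⇒ wknwknWwKwb   [K → k n W]
wknwknWwKwb ⇒ wknwknWKwKwb   [W → W K]
wknwknWKwKwb ⇒ wknwknWKKwKwb   [W → W K]
wknwknWKKwKwb ⇒ wknwknwKwKKwKwb   [W → w K w]
wknwknwKwKKwKwb ⇒ wknwknwkwKKwKwb   [K → k]
wknwknwkwKKwKwb ⇒ wknwknwkwwbkKwKwb   [K → w b k]
wknwknwkwwbkKwKwb ⇒ wknwknwkwwbkknWwKwb   [K → k n W]
wknwknwkwwbkknWwKwb ⇒ wknwknwkwwbkknnwKwb   [W → n]
wknwknwkwwbkknnwKwb ⇒ wknwknwkwwbkknnwwbkwb   [K → w b k]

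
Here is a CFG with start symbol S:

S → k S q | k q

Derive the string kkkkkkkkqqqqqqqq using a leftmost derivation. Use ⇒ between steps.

S⇒kSq⇒kkSqq⇒kkkSqqq⇒kkkkSqqqq⇒kkkkkSqqqqq⇒kkkkkkSqqqqqq⇒kkkkkkkSqqqqqqq⇒kkkkkkkkqqqqqqqq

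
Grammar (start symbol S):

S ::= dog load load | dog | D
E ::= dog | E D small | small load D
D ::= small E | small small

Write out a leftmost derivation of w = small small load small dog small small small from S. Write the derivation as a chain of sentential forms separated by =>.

S => D => small E => small small load D => small small load small E => small small load small E D small => small small load small dog D small => small small load small dog small small small

S => D   [S ::= D]
D => small E   [D ::= small E]
small E => small small load D   [E ::= small load D]
small small load D => small small load small E   [D ::= small E]
small small load small E => small small load small E D small   [E ::= E D small]
small small load small E D small => small small load small dog D small   [E ::= dog]
small small load small dog D small => small small load small dog small small small   [D ::= small small]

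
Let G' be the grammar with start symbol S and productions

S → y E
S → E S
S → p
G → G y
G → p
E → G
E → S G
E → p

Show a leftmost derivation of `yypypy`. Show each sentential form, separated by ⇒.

S ⇒ yE ⇒ ySG ⇒ yyEG ⇒ yyGG ⇒ yyGyG ⇒ yypyG ⇒ yypyGy ⇒ yypypy

S ⇒ yE   [S → y E]
yE ⇒ ySG   [E → S G]
ySG ⇒ yyEG   [S → y E]
yyEG ⇒ yyGG   [E → G]
yyGG ⇒ yyGyG   [G → G y]
yyGyG ⇒ yypyG   [G → p]
yypyG ⇒ yypyGy   [G → G y]
yypyGy ⇒ yypypy   [G → p]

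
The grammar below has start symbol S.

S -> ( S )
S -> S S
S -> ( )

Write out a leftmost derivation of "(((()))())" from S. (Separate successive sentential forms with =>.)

S => (S) => (SS) => ((S)S) => (((S))S) => (((()))S) => (((()))())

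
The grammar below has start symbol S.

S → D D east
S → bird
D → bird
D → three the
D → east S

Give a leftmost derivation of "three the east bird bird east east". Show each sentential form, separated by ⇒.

S ⇒ D D east ⇒ three the D east ⇒ three the east S east ⇒ three the east D D east east ⇒ three the east bird D east east ⇒ three the east bird bird east east

S ⇒ D D east   [S → D D east]
D D east ⇒ three the D east   [D → three the]
three the D east ⇒ three the east S east   [D → east S]
three the east S east ⇒ three the east D D east east   [S → D D east]
three the east D D east east ⇒ three the east bird D east east   [D → bird]
three the east bird D east east ⇒ three the east bird bird east east   [D → bird]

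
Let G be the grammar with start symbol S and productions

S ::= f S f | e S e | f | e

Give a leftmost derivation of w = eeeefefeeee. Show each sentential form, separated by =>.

S => eSe   [S ::= e S e]
eSe => eeSee   [S ::= e S e]
eeSee => eeeSeee   [S ::= e S e]
eeeSeee => eeeeSeeee   [S ::= e S e]
eeeeSeeee => eeeefSfeeee   [S ::= f S f]
eeeefSfeeee => eeeefefeeee   [S ::= e]

S=>eSe=>eeSee=>eeeSeee=>eeeeSeeee=>eeeefSfeeee=>eeeefefeeee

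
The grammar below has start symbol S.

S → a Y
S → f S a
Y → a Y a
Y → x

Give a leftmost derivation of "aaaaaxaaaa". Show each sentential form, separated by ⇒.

S ⇒ aY ⇒ aaYa ⇒ aaaYaa ⇒ aaaaYaaa ⇒ aaaaaYaaaa ⇒ aaaaaxaaaa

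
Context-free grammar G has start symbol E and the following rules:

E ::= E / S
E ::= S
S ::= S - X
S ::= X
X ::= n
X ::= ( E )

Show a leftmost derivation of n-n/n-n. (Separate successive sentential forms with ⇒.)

E⇒E/S⇒S/S⇒S-X/S⇒X-X/S⇒n-X/S⇒n-n/S⇒n-n/S-X⇒n-n/X-X⇒n-n/n-X⇒n-n/n-n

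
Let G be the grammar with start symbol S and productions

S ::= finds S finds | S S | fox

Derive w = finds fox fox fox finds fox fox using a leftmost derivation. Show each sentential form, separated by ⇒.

S ⇒ S S ⇒ S S S ⇒ finds S finds S S ⇒ finds S S finds S S ⇒ finds S S S finds S S ⇒ finds fox S S finds S S ⇒ finds fox fox S finds S S ⇒ finds fox fox fox finds S S ⇒ finds fox fox fox finds fox S ⇒ finds fox fox fox finds fox fox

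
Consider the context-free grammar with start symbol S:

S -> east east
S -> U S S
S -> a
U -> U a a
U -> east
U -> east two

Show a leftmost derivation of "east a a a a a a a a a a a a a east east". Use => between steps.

S => U S S => U a a S S => U a a a a S S => U a a a a a a S S => U a a a a a a a a S S => U a a a a a a a a a a S S => U a a a a a a a a a a a a S S => east a a a a a a a a a a a a S S => east a a a a a a a a a a a a a S => east a a a a a a a a a a a a a east east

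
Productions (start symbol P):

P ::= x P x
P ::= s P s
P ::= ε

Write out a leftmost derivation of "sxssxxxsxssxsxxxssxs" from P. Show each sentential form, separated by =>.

P => sPs => sxPxs => sxsPsxs => sxssPssxs => sxssxPxssxs => sxssxxPxxssxs => sxssxxxPxxxssxs => sxssxxxsPsxxxssxs => sxssxxxsxPxsxxxssxs => sxssxxxsxsPsxsxxxssxs => sxssxxxsxssxsxxxssxs

P => sPs   [P ::= s P s]
sPs => sxPxs   [P ::= x P x]
sxPxs => sxsPsxs   [P ::= s P s]
sxsPsxs => sxssPssxs   [P ::= s P s]
sxssPssxs => sxssxPxssxs   [P ::= x P x]
sxssxPxssxs => sxssxxPxxssxs   [P ::= x P x]
sxssxxPxxssxs => sxssxxxPxxxssxs   [P ::= x P x]
sxssxxxPxxxssxs => sxssxxxsPsxxxssxs   [P ::= s P s]
sxssxxxsPsxxxssxs => sxssxxxsxPxsxxxssxs   [P ::= x P x]
sxssxxxsxPxsxxxssxs => sxssxxxsxsPsxsxxxssxs   [P ::= s P s]
sxssxxxsxsPsxsxxxssxs => sxssxxxsxssxsxxxssxs   [P ::= ε]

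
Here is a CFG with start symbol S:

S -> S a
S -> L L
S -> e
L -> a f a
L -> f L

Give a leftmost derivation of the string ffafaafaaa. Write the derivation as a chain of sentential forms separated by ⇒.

S ⇒ Sa ⇒ Saa ⇒ LLaa ⇒ fLLaa ⇒ ffLLaa ⇒ ffafaLaa ⇒ ffafaafaaa

S ⇒ Sa   [S -> S a]
Sa ⇒ Saa   [S -> S a]
Saa ⇒ LLaa   [S -> L L]
LLaa ⇒ fLLaa   [L -> f L]
fLLaa ⇒ ffLLaa   [L -> f L]
ffLLaa ⇒ ffafaLaa   [L -> a f a]
ffafaLaa ⇒ ffafaafaaa   [L -> a f a]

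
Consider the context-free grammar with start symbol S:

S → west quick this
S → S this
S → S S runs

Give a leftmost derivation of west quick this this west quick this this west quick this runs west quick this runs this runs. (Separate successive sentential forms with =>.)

S => S S runs => S this S runs => west quick this this S runs => west quick this this S this runs => west quick this this S S runs this runs => west quick this this S S runs S runs this runs => west quick this this S this S runs S runs this runs => west quick this this west quick this this S runs S runs this runs => west quick this this west quick this this west quick this runs S runs this runs => west quick this this west quick this this west quick this runs west quick this runs this runs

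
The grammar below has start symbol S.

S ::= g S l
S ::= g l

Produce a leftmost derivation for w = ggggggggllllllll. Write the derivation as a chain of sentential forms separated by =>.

S => gSl   [S ::= g S l]
gSl => ggSll   [S ::= g S l]
ggSll => gggSlll   [S ::= g S l]
gggSlll => ggggSllll   [S ::= g S l]
ggggSllll => gggggSlllll   [S ::= g S l]
gggggSlllll => ggggggSllllll   [S ::= g S l]
ggggggSllllll => gggggggSlllllll   [S ::= g S l]
gggggggSlllllll => ggggggggllllllll   [S ::= g l]

S=>gSl=>ggSll=>gggSlll=>ggggSllll=>gggggSlllll=>ggggggSllllll=>gggggggSlllllll=>ggggggggllllllll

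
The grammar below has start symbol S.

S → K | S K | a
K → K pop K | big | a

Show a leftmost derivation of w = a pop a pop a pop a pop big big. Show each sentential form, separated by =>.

S => S K => K K => K pop K K => K pop K pop K K => a pop K pop K K => a pop K pop K pop K K => a pop a pop K pop K K => a pop a pop K pop K pop K K => a pop a pop a pop K pop K K => a pop a pop a pop a pop K K => a pop a pop a pop a pop big K => a pop a pop a pop a pop big big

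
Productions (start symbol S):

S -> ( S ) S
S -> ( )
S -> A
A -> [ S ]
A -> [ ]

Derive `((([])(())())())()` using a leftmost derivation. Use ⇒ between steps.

S ⇒ (S)S ⇒ ((S)S)S ⇒ (((S)S)S)S ⇒ (((A)S)S)S ⇒ ((([])S)S)S ⇒ ((([])(S)S)S)S ⇒ ((([])(())S)S)S ⇒ ((([])(())())S)S ⇒ ((([])(())())())S ⇒ ((([])(())())())()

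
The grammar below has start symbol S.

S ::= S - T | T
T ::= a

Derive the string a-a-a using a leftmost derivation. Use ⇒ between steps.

S⇒S-T⇒S-T-T⇒T-T-T⇒a-T-T⇒a-a-T⇒a-a-a

S ⇒ S-T   [S ::= S - T]
S-T ⇒ S-T-T   [S ::= S - T]
S-T-T ⇒ T-T-T   [S ::= T]
T-T-T ⇒ a-T-T   [T ::= a]
a-T-T ⇒ a-a-T   [T ::= a]
a-a-T ⇒ a-a-a   [T ::= a]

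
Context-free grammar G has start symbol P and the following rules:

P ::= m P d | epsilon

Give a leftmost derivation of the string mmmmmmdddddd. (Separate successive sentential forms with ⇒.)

P ⇒ mPd   [P ::= m P d]
mPd ⇒ mmPdd   [P ::= m P d]
mmPdd ⇒ mmmPddd   [P ::= m P d]
mmmPddd ⇒ mmmmPdddd   [P ::= m P d]
mmmmPdddd ⇒ mmmmmPddddd   [P ::= m P d]
mmmmmPddddd ⇒ mmmmmmPdddddd   [P ::= m P d]
mmmmmmPdddddd ⇒ mmmmmmdddddd   [P ::= epsilon]

P ⇒ mPd ⇒ mmPdd ⇒ mmmPddd ⇒ mmmmPdddd ⇒ mmmmmPddddd ⇒ mmmmmmPdddddd ⇒ mmmmmmdddddd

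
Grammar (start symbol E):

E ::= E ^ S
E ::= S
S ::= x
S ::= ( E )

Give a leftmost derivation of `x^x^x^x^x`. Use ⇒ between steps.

E ⇒ E^S ⇒ E^S^S ⇒ E^S^S^S ⇒ E^S^S^S^S ⇒ S^S^S^S^S ⇒ x^S^S^S^S ⇒ x^x^S^S^S ⇒ x^x^x^S^S ⇒ x^x^x^x^S ⇒ x^x^x^x^x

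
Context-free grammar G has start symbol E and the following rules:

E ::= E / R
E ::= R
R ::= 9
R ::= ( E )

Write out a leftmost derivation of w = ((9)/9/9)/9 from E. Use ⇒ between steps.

E ⇒ E/R   [E ::= E / R]
E/R ⇒ R/R   [E ::= R]
R/R ⇒ (E)/R   [R ::= ( E )]
(E)/R ⇒ (E/R)/R   [E ::= E / R]
(E/R)/R ⇒ (E/R/R)/R   [E ::= E / R]
(E/R/R)/R ⇒ (R/R/R)/R   [E ::= R]
(R/R/R)/R ⇒ ((E)/R/R)/R   [R ::= ( E )]
((E)/R/R)/R ⇒ ((R)/R/R)/R   [E ::= R]
((R)/R/R)/R ⇒ ((9)/R/R)/R   [R ::= 9]
((9)/R/R)/R ⇒ ((9)/9/R)/R   [R ::= 9]
((9)/9/R)/R ⇒ ((9)/9/9)/R   [R ::= 9]
((9)/9/9)/R ⇒ ((9)/9/9)/9   [R ::= 9]

E⇒E/R⇒R/R⇒(E)/R⇒(E/R)/R⇒(E/R/R)/R⇒(R/R/R)/R⇒((E)/R/R)/R⇒((R)/R/R)/R⇒((9)/R/R)/R⇒((9)/9/R)/R⇒((9)/9/9)/R⇒((9)/9/9)/9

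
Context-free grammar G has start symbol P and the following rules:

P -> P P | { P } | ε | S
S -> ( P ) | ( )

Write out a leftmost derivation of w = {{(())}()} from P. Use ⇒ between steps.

P ⇒ {P} ⇒ {PP} ⇒ {{P}P} ⇒ {{S}P} ⇒ {{(P)}P} ⇒ {{(S)}P} ⇒ {{(())}P} ⇒ {{(())}S} ⇒ {{(())}(P)} ⇒ {{(())}()}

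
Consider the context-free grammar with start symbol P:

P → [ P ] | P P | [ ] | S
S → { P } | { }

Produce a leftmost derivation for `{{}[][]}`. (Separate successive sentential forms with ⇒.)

P ⇒ S   [P → S]
S ⇒ {P}   [S → { P }]
{P} ⇒ {PP}   [P → P P]
{PP} ⇒ {SP}   [P → S]
{SP} ⇒ {{}P}   [S → { }]
{{}P} ⇒ {{}PP}   [P → P P]
{{}PP} ⇒ {{}[]P}   [P → [ ]]
{{}[]P} ⇒ {{}[][]}   [P → [ ]]

P⇒S⇒{P}⇒{PP}⇒{SP}⇒{{}P}⇒{{}PP}⇒{{}[]P}⇒{{}[][]}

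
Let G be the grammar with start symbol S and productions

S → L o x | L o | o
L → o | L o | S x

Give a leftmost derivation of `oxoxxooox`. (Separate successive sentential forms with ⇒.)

S ⇒ Lox   [S → L o x]
Lox ⇒ Loox   [L → L o]
Loox ⇒ Looox   [L → L o]
Looox ⇒ Sxooox   [L → S x]
Sxooox ⇒ Loxxooox   [S → L o x]
Loxxooox ⇒ Sxoxxooox   [L → S x]
Sxoxxooox ⇒ oxoxxooox   [S → o]

S ⇒ Lox ⇒ Loox ⇒ Looox ⇒ Sxooox ⇒ Loxxooox ⇒ Sxoxxooox ⇒ oxoxxooox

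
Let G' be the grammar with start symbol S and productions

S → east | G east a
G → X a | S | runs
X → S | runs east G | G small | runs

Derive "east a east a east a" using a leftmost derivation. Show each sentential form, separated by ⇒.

S ⇒ G east a ⇒ S east a ⇒ G east a east a ⇒ X a east a east a ⇒ S a east a east a ⇒ east a east a east a

S ⇒ G east a   [S → G east a]
G east a ⇒ S east a   [G → S]
S east a ⇒ G east a east a   [S → G east a]
G east a east a ⇒ X a east a east a   [G → X a]
X a east a east a ⇒ S a east a east a   [X → S]
S a east a east a ⇒ east a east a east a   [S → east]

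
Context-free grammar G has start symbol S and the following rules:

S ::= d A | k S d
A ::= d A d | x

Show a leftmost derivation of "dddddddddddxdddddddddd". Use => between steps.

S=>dA=>ddAd=>dddAdd=>ddddAddd=>dddddAdddd=>ddddddAddddd=>dddddddAdddddd=>ddddddddAddddddd=>dddddddddAdddddddd=>ddddddddddAddddddddd=>dddddddddddAdddddddddd=>dddddddddddxdddddddddd

S => dA   [S ::= d A]
dA => ddAd   [A ::= d A d]
ddAd => dddAdd   [A ::= d A d]
dddAdd => ddddAddd   [A ::= d A d]
ddddAddd => dddddAdddd   [A ::= d A d]
dddddAdddd => ddddddAddddd   [A ::= d A d]
ddddddAddddd => dddddddAdddddd   [A ::= d A d]
dddddddAdddddd => ddddddddAddddddd   [A ::= d A d]
ddddddddAddddddd => dddddddddAdddddddd   [A ::= d A d]
dddddddddAdddddddd => ddddddddddAddddddddd   [A ::= d A d]
ddddddddddAddddddddd => dddddddddddAdddddddddd   [A ::= d A d]
dddddddddddAdddddddddd => dddddddddddxdddddddddd   [A ::= x]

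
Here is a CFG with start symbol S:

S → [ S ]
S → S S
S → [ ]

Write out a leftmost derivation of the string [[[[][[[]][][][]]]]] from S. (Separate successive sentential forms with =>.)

S => [S] => [[S]] => [[[S]]] => [[[SS]]] => [[[[]S]]] => [[[[][S]]]] => [[[[][SS]]]] => [[[[][SSS]]]] => [[[[][SSSS]]]] => [[[[][[S]SSS]]]] => [[[[][[[]]SSS]]]] => [[[[][[[]][]SS]]]] => [[[[][[[]][][]S]]]] => [[[[][[[]][][][]]]]]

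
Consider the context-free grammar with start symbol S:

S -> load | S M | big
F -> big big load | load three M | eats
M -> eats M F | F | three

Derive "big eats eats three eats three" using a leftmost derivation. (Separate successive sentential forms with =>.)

S => S M => S M M => S M M M => big M M M => big F M M => big eats M M => big eats eats M F M => big eats eats three F M => big eats eats three eats M => big eats eats three eats three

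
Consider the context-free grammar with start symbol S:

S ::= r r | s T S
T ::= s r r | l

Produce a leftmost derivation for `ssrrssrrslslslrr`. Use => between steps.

S => sTS   [S ::= s T S]
sTS => ssrrS   [T ::= s r r]
ssrrS => ssrrsTS   [S ::= s T S]
ssrrsTS => ssrrssrrS   [T ::= s r r]
ssrrssrrS => ssrrssrrsTS   [S ::= s T S]
ssrrssrrsTS => ssrrssrrslS   [T ::= l]
ssrrssrrslS => ssrrssrrslsTS   [S ::= s T S]
ssrrssrrslsTS => ssrrssrrslslS   [T ::= l]
ssrrssrrslslS => ssrrssrrslslsTS   [S ::= s T S]
ssrrssrrslslsTS => ssrrssrrslslslS   [T ::= l]
ssrrssrrslslslS => ssrrssrrslslslrr   [S ::= r r]

S => sTS => ssrrS => ssrrsTS => ssrrssrrS => ssrrssrrsTS => ssrrssrrslS => ssrrssrrslsTS => ssrrssrrslslS => ssrrssrrslslsTS => ssrrssrrslslslS => ssrrssrrslslslrr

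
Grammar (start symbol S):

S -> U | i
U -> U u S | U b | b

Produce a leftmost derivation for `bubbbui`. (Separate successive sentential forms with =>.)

S => U   [S -> U]
U => UuS   [U -> U u S]
UuS => UbuS   [U -> U b]
UbuS => UuSbuS   [U -> U u S]
UuSbuS => buSbuS   [U -> b]
buSbuS => buUbuS   [S -> U]
buUbuS => buUbbuS   [U -> U b]
buUbbuS => bubbbuS   [U -> b]
bubbbuS => bubbbui   [S -> i]

S=>U=>UuS=>UbuS=>UuSbuS=>buSbuS=>buUbuS=>buUbbuS=>bubbbuS=>bubbbui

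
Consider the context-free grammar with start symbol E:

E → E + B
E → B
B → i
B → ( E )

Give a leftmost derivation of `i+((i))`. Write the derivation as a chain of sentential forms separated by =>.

E => E+B => B+B => i+B => i+(E) => i+(B) => i+((E)) => i+((B)) => i+((i))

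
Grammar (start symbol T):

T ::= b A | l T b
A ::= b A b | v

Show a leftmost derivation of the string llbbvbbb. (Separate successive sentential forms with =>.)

T=>lTb=>llTbb=>llbAbb=>llbbAbbb=>llbbvbbb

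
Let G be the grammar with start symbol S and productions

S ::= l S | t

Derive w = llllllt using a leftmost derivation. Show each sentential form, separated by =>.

S => lS => llS => lllS => llllS => lllllS => llllllS => llllllt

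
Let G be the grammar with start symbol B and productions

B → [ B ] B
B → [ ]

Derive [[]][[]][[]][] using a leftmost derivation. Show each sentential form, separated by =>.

B=>[B]B=>[[]]B=>[[]][B]B=>[[]][[]]B=>[[]][[]][B]B=>[[]][[]][[]]B=>[[]][[]][[]][]

B => [B]B   [B → [ B ] B]
[B]B => [[]]B   [B → [ ]]
[[]]B => [[]][B]B   [B → [ B ] B]
[[]][B]B => [[]][[]]B   [B → [ ]]
[[]][[]]B => [[]][[]][B]B   [B → [ B ] B]
[[]][[]][B]B => [[]][[]][[]]B   [B → [ ]]
[[]][[]][[]]B => [[]][[]][[]][]   [B → [ ]]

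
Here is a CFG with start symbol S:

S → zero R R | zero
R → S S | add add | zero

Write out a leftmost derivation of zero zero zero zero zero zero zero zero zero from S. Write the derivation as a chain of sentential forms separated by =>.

S => zero R R   [S → zero R R]
zero R R => zero zero R   [R → zero]
zero zero R => zero zero S S   [R → S S]
zero zero S S => zero zero zero S   [S → zero]
zero zero zero S => zero zero zero zero R R   [S → zero R R]
zero zero zero zero R R => zero zero zero zero S S R   [R → S S]
zero zero zero zero S S R => zero zero zero zero zero S R   [S → zero]
zero zero zero zero zero S R => zero zero zero zero zero zero R R R   [S → zero R R]
zero zero zero zero zero zero R R R => zero zero zero zero zero zero zero R R   [R → zero]
zero zero zero zero zero zero zero R R => zero zero zero zero zero zero zero zero R   [R → zero]
zero zero zero zero zero zero zero zero R => zero zero zero zero zero zero zero zero zero   [R → zero]

S => zero R R => zero zero R => zero zero S S => zero zero zero S => zero zero zero zero R R => zero zero zero zero S S R => zero zero zero zero zero S R => zero zero zero zero zero zero R R R => zero zero zero zero zero zero zero R R => zero zero zero zero zero zero zero zero R => zero zero zero zero zero zero zero zero zero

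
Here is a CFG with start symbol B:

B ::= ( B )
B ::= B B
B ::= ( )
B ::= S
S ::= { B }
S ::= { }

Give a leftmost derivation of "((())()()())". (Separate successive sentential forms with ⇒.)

B ⇒ (B) ⇒ (BB) ⇒ (BBB) ⇒ (BBBB) ⇒ ((B)BBB) ⇒ ((())BBB) ⇒ ((())()BB) ⇒ ((())()()B) ⇒ ((())()()())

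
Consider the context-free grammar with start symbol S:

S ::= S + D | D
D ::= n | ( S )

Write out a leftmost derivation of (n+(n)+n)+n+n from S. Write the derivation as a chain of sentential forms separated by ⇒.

S ⇒ S+D   [S ::= S + D]
S+D ⇒ S+D+D   [S ::= S + D]
S+D+D ⇒ D+D+D   [S ::= D]
D+D+D ⇒ (S)+D+D   [D ::= ( S )]
(S)+D+D ⇒ (S+D)+D+D   [S ::= S + D]
(S+D)+D+D ⇒ (S+D+D)+D+D   [S ::= S + D]
(S+D+D)+D+D ⇒ (D+D+D)+D+D   [S ::= D]
(D+D+D)+D+D ⇒ (n+D+D)+D+D   [D ::= n]
(n+D+D)+D+D ⇒ (n+(S)+D)+D+D   [D ::= ( S )]
(n+(S)+D)+D+D ⇒ (n+(D)+D)+D+D   [S ::= D]
(n+(D)+D)+D+D ⇒ (n+(n)+D)+D+D   [D ::= n]
(n+(n)+D)+D+D ⇒ (n+(n)+n)+D+D   [D ::= n]
(n+(n)+n)+D+D ⇒ (n+(n)+n)+n+D   [D ::= n]
(n+(n)+n)+n+D ⇒ (n+(n)+n)+n+n   [D ::= n]

S ⇒ S+D ⇒ S+D+D ⇒ D+D+D ⇒ (S)+D+D ⇒ (S+D)+D+D ⇒ (S+D+D)+D+D ⇒ (D+D+D)+D+D ⇒ (n+D+D)+D+D ⇒ (n+(S)+D)+D+D ⇒ (n+(D)+D)+D+D ⇒ (n+(n)+D)+D+D ⇒ (n+(n)+n)+D+D ⇒ (n+(n)+n)+n+D ⇒ (n+(n)+n)+n+n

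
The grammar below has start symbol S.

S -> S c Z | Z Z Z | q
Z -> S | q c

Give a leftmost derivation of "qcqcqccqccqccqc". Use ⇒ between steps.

S⇒ScZ⇒ScZcZ⇒ScZcZcZ⇒ZZZcZcZcZ⇒qcZZcZcZcZ⇒qcqcZcZcZcZ⇒qcqcqccZcZcZ⇒qcqcqccqccZcZ⇒qcqcqccqccqccZ⇒qcqcqccqccqccqc

S ⇒ ScZ   [S -> S c Z]
ScZ ⇒ ScZcZ   [S -> S c Z]
ScZcZ ⇒ ScZcZcZ   [S -> S c Z]
ScZcZcZ ⇒ ZZZcZcZcZ   [S -> Z Z Z]
ZZZcZcZcZ ⇒ qcZZcZcZcZ   [Z -> q c]
qcZZcZcZcZ ⇒ qcqcZcZcZcZ   [Z -> q c]
qcqcZcZcZcZ ⇒ qcqcqccZcZcZ   [Z -> q c]
qcqcqccZcZcZ ⇒ qcqcqccqccZcZ   [Z -> q c]
qcqcqccqccZcZ ⇒ qcqcqccqccqccZ   [Z -> q c]
qcqcqccqccqccZ ⇒ qcqcqccqccqccqc   [Z -> q c]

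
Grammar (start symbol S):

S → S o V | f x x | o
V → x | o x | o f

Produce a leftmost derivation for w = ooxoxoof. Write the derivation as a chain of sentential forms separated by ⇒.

S ⇒ SoV ⇒ SoVoV ⇒ SoVoVoV ⇒ ooVoVoV ⇒ ooxoVoV ⇒ ooxoxoV ⇒ ooxoxoof

S ⇒ SoV   [S → S o V]
SoV ⇒ SoVoV   [S → S o V]
SoVoV ⇒ SoVoVoV   [S → S o V]
SoVoVoV ⇒ ooVoVoV   [S → o]
ooVoVoV ⇒ ooxoVoV   [V → x]
ooxoVoV ⇒ ooxoxoV   [V → x]
ooxoxoV ⇒ ooxoxoof   [V → o f]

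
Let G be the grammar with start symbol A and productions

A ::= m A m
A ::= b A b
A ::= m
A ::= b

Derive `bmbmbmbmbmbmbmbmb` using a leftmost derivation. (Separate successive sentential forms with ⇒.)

A⇒bAb⇒bmAmb⇒bmbAbmb⇒bmbmAmbmb⇒bmbmbAbmbmb⇒bmbmbmAmbmbmb⇒bmbmbmbAbmbmbmb⇒bmbmbmbmAmbmbmbmb⇒bmbmbmbmbmbmbmbmb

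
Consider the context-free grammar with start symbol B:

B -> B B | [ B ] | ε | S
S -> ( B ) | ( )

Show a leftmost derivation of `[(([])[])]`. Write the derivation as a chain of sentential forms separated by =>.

B=>[B]=>[S]=>[(B)]=>[(BB)]=>[(SB)]=>[((B)B)]=>[(([B])B)]=>[(([])B)]=>[(([])[B])]=>[(([])[])]

B => [B]   [B -> [ B ]]
[B] => [S]   [B -> S]
[S] => [(B)]   [S -> ( B )]
[(B)] => [(BB)]   [B -> B B]
[(BB)] => [(SB)]   [B -> S]
[(SB)] => [((B)B)]   [S -> ( B )]
[((B)B)] => [(([B])B)]   [B -> [ B ]]
[(([B])B)] => [(([])B)]   [B -> ε]
[(([])B)] => [(([])[B])]   [B -> [ B ]]
[(([])[B])] => [(([])[])]   [B -> ε]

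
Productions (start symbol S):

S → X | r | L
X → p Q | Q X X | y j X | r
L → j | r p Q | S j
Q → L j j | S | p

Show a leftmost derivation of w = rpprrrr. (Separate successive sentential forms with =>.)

S => X => QXX => SXX => rXX => rQXXX => rpXXX => rpQXXXX => rppXXXX => rpprXXX => rpprrXX => rpprrrX => rpprrrr

S => X   [S → X]
X => QXX   [X → Q X X]
QXX => SXX   [Q → S]
SXX => rXX   [S → r]
rXX => rQXXX   [X → Q X X]
rQXXX => rpXXX   [Q → p]
rpXXX => rpQXXXX   [X → Q X X]
rpQXXXX => rppXXXX   [Q → p]
rppXXXX => rpprXXX   [X → r]
rpprXXX => rpprrXX   [X → r]
rpprrXX => rpprrrX   [X → r]
rpprrrX => rpprrrr   [X → r]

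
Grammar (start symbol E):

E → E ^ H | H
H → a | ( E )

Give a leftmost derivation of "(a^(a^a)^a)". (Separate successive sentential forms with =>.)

E => H   [E → H]
H => (E)   [H → ( E )]
(E) => (E^H)   [E → E ^ H]
(E^H) => (E^H^H)   [E → E ^ H]
(E^H^H) => (H^H^H)   [E → H]
(H^H^H) => (a^H^H)   [H → a]
(a^H^H) => (a^(E)^H)   [H → ( E )]
(a^(E)^H) => (a^(E^H)^H)   [E → E ^ H]
(a^(E^H)^H) => (a^(H^H)^H)   [E → H]
(a^(H^H)^H) => (a^(a^H)^H)   [H → a]
(a^(a^H)^H) => (a^(a^a)^H)   [H → a]
(a^(a^a)^H) => (a^(a^a)^a)   [H → a]

E => H => (E) => (E^H) => (E^H^H) => (H^H^H) => (a^H^H) => (a^(E)^H) => (a^(E^H)^H) => (a^(H^H)^H) => (a^(a^H)^H) => (a^(a^a)^H) => (a^(a^a)^a)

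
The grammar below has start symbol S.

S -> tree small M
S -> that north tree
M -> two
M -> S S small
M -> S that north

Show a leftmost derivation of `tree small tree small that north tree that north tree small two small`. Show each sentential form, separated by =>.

S => tree small M   [S -> tree small M]
tree small M => tree small S S small   [M -> S S small]
tree small S S small => tree small tree small M S small   [S -> tree small M]
tree small tree small M S small => tree small tree small S that north S small   [M -> S that north]
tree small tree small S that north S small => tree small tree small that north tree that north S small   [S -> that north tree]
tree small tree small that north tree that north S small => tree small tree small that north tree that north tree small M small   [S -> tree small M]
tree small tree small that north tree that north tree small M small => tree small tree small that north tree that north tree small two small   [M -> two]

S => tree small M => tree small S S small => tree small tree small M S small => tree small tree small S that north S small => tree small tree small that north tree that north S small => tree small tree small that north tree that north tree small M small => tree small tree small that north tree that north tree small two small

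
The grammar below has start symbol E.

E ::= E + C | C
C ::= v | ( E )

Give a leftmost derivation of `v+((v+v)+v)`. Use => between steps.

E => E+C   [E ::= E + C]
E+C => C+C   [E ::= C]
C+C => v+C   [C ::= v]
v+C => v+(E)   [C ::= ( E )]
v+(E) => v+(E+C)   [E ::= E + C]
v+(E+C) => v+(C+C)   [E ::= C]
v+(C+C) => v+((E)+C)   [C ::= ( E )]
v+((E)+C) => v+((E+C)+C)   [E ::= E + C]
v+((E+C)+C) => v+((C+C)+C)   [E ::= C]
v+((C+C)+C) => v+((v+C)+C)   [C ::= v]
v+((v+C)+C) => v+((v+v)+C)   [C ::= v]
v+((v+v)+C) => v+((v+v)+v)   [C ::= v]

E => E+C => C+C => v+C => v+(E) => v+(E+C) => v+(C+C) => v+((E)+C) => v+((E+C)+C) => v+((C+C)+C) => v+((v+C)+C) => v+((v+v)+C) => v+((v+v)+v)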